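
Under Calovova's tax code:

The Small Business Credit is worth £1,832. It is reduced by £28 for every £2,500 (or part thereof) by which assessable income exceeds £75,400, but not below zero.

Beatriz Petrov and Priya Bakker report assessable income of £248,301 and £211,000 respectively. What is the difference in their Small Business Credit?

£292

Beatriz (£248,301): Small Business Credit: income exceeds £75,400 by £172,901 → 70 increments × £28 = £1,960 ≥ base, so the credit is £0.
Priya (£211,000): Small Business Credit: income exceeds £75,400 by £135,600, which is 55 full-or-partial £2,500 increments; reduction = 55 × £28 = £1,540, leaving £292.
Difference: |£0 − £292| = £292.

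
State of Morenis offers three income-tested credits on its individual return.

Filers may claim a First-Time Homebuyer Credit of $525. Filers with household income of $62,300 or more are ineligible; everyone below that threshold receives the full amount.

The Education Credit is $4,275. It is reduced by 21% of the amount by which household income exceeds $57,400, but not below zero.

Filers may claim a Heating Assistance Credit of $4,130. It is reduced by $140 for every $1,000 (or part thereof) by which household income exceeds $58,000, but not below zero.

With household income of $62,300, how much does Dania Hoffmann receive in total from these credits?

First-Time Homebuyer Credit: $62,300 meets or exceeds the $62,300 cutoff, so the credit is $0.
Education Credit: 21% of the $4,900 excess over $57,400 is $1,029; credit = $4,275 − $1,029 = $3,246.
Heating Assistance Credit: income exceeds $58,000 by $4,300, which is 5 full-or-partial $1,000 increments; reduction = 5 × $140 = $700, leaving $3,430.
Total: $0 + $3,246 + $3,430 = $6,676.

$6,676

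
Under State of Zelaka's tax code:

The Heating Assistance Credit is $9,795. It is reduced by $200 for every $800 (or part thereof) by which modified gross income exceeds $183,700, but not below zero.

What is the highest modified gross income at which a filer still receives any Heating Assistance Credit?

After 48 increments the reduction is 48 × $200 = $9,600, leaving $195; one more increment wipes it out. Increment 48 ends at excess 48 × $800 = $38,400, so the highest qualifying income is $183,700 + $38,400 = $222,100.

$222,100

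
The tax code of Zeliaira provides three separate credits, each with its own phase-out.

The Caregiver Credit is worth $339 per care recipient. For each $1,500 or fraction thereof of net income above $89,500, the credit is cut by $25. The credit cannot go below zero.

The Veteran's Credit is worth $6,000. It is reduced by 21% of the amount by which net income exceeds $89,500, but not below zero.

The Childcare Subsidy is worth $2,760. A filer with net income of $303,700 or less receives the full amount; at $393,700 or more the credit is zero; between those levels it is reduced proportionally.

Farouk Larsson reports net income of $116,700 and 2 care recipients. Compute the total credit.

Caregiver Credit: base = 2 × $339 = $678. income exceeds $89,500 by $27,200, which is 19 full-or-partial $1,500 increments; reduction = 19 × $25 = $475, leaving $203.
Veteran's Credit: 21% of the $27,200 excess over $89,500 is $5,712; credit = $6,000 − $5,712 = $288.
Childcare Subsidy: $116,700 is at or below the $303,700 threshold, so the full $2,760 applies.
Total: $203 + $288 + $2,760 = $3,251.

$3,251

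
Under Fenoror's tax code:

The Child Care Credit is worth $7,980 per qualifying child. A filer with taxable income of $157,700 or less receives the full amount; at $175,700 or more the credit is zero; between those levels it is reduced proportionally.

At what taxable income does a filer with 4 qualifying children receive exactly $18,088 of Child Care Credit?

$165,500

Full credit = 4 × $7,980 = $31,920.
$18,088 is 18,088/31,920 of the full $31,920, so 13,832/31,920 of the $18,000 range has been used: income = $157,700 + $18,000 × 13,832/31,920 = $165,500.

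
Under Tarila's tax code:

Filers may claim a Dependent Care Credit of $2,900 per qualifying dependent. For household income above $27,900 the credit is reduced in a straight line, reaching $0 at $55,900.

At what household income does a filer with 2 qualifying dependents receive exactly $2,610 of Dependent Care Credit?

Full credit = 2 × $2,900 = $5,800.
$2,610 is 2,610/5,800 of the full $5,800, so 3,190/5,800 of the $28,000 range has been used: income = $27,900 + $28,000 × 3,190/5,800 = $43,300.

$43,300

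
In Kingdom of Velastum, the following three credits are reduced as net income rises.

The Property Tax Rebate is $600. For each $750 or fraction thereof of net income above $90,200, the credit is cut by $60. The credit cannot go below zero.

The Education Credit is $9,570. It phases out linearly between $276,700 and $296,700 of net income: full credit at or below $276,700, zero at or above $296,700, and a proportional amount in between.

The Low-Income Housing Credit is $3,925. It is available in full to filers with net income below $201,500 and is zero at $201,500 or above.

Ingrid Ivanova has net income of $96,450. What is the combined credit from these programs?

$13,555

Property Tax Rebate: income exceeds $90,200 by $6,250, which is 9 full-or-partial $750 increments; reduction = 9 × $60 = $540, leaving $60.
Education Credit: $96,450 is at or below the $276,700 threshold, so the full $9,570 applies.
Low-Income Housing Credit: $96,450 is below the $201,500 cutoff, so the full $3,925 applies.
Total: $60 + $9,570 + $3,925 = $13,555.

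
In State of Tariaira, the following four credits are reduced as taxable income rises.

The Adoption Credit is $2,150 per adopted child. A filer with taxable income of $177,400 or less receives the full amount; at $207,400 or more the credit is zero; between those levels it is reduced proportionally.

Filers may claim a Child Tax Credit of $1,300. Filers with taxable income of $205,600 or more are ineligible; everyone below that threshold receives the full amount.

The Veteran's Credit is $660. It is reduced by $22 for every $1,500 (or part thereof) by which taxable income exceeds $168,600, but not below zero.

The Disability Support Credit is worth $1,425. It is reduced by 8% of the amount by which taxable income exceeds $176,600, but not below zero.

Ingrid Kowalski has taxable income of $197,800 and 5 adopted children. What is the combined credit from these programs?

$4,960

Adoption Credit: base = 5 × $2,150 = $10,750. $197,800 is $20,400 into a $30,000 phase-out range, leaving 9,600/30,000 of the credit: $10,750 × 9,600/30,000 = $3,440.
Child Tax Credit: $197,800 is below the $205,600 cutoff, so the full $1,300 applies.
Veteran's Credit: income exceeds $168,600 by $29,200, which is 20 full-or-partial $1,500 increments; reduction = 20 × $22 = $440, leaving $220.
Disability Support Credit: 8% of the $21,200 excess over $176,600 is $1,696 ≥ base, so the credit is $0.
Total: $3,440 + $1,300 + $220 + $0 = $4,960.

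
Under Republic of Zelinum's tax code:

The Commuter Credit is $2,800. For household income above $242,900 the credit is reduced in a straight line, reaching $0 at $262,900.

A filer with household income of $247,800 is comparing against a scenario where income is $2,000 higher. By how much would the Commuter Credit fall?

$280

At $247,800 — $247,800 is $4,900 into a $20,000 phase-out range, leaving 15,100/20,000 of the credit: $2,800 × 15,100/20,000 = $2,114.
At $249,800 — $249,800 is $6,900 into a $20,000 phase-out range, leaving 13,100/20,000 of the credit: $2,800 × 13,100/20,000 = $1,834.
Lost: $2,114 − $1,834 = $280.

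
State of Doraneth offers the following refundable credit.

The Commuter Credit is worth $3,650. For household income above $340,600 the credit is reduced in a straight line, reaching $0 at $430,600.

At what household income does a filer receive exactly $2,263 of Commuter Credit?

$374,800

$2,263 is 2,263/3,650 of the full $3,650, so 1,387/3,650 of the $90,000 range has been used: income = $340,600 + $90,000 × 1,387/3,650 = $374,800.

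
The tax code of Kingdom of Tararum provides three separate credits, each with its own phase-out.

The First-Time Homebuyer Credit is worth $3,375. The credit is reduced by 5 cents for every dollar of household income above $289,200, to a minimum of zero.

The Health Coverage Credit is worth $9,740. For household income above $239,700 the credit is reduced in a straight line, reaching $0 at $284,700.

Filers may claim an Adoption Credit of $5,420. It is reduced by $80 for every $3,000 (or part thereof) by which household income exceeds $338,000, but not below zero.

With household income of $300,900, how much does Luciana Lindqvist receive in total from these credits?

First-Time Homebuyer Credit: 5% of the $11,700 excess over $289,200 is $585; credit = $3,375 − $585 = $2,790.
Health Coverage Credit: $300,900 is at or above $284,700, so the credit is $0.
Adoption Credit: $300,900 is at or below the $338,000 threshold, so the full $5,420 applies.
Total: $2,790 + $0 + $5,420 = $8,210.

$8,210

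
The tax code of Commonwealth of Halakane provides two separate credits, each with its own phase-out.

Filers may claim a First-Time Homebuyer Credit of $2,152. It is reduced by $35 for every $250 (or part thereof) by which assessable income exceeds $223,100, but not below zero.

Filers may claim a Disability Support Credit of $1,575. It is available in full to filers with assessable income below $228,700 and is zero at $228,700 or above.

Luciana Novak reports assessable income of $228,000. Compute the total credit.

$3,027

First-Time Homebuyer Credit: income exceeds $223,100 by $4,900, which is 20 full-or-partial $250 increments; reduction = 20 × $35 = $700, leaving $1,452.
Disability Support Credit: $228,000 is below the $228,700 cutoff, so the full $1,575 applies.
Total: $1,452 + $1,575 = $3,027.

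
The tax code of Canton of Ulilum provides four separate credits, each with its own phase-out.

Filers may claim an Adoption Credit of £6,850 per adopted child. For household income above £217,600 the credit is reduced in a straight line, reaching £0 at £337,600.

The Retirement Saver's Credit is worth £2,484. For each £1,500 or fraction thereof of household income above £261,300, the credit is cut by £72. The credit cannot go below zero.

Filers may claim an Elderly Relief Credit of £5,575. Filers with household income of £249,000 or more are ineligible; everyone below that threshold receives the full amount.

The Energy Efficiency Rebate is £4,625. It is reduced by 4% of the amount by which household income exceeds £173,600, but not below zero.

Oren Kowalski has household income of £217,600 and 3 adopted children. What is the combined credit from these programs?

Adoption Credit: base = 3 × £6,850 = £20,550. £217,600 is at or below the £217,600 threshold, so the full £20,550 applies.
Retirement Saver's Credit: £217,600 is at or below the £261,300 threshold, so the full £2,484 applies.
Elderly Relief Credit: £217,600 is below the £249,000 cutoff, so the full £5,575 applies.
Energy Efficiency Rebate: 4% of the £44,000 excess over £173,600 is £1,760; credit = £4,625 − £1,760 = £2,865.
Total: £20,550 + £2,484 + £5,575 + £2,865 = £31,474.

£31,474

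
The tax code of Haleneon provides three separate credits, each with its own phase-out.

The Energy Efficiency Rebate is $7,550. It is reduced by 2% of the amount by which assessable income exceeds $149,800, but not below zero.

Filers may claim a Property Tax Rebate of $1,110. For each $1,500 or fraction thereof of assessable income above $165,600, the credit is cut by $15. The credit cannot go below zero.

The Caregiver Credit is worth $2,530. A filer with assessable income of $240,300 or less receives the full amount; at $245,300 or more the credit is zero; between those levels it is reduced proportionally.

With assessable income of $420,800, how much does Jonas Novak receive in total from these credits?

Energy Efficiency Rebate: 2% of the $271,000 excess over $149,800 is $5,420; credit = $7,550 − $5,420 = $2,130.
Property Tax Rebate: income exceeds $165,600 by $255,200 → 171 increments × $15 = $2,565 ≥ base, so the credit is $0.
Caregiver Credit: $420,800 is at or above $245,300, so the credit is $0.
Total: $2,130 + $0 + $0 = $2,130.

$2,130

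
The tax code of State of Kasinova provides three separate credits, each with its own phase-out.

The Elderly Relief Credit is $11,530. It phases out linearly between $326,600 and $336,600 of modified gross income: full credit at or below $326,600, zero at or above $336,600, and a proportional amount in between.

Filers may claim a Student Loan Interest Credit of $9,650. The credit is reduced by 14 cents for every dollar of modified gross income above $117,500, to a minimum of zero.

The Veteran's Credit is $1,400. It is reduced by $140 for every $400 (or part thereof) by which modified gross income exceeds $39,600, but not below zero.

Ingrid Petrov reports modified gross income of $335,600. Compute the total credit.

Elderly Relief Credit: $335,600 is $9,000 into a $10,000 phase-out range, leaving 1,000/10,000 of the credit: $11,530 × 1,000/10,000 = $1,153.
Student Loan Interest Credit: 14% of the $218,100 excess over $117,500 is $30,534 ≥ base, so the credit is $0.
Veteran's Credit: income exceeds $39,600 by $296,000 → 740 increments × $140 = $103,600 ≥ base, so the credit is $0.
Total: $1,153 + $0 + $0 = $1,153.

$1,153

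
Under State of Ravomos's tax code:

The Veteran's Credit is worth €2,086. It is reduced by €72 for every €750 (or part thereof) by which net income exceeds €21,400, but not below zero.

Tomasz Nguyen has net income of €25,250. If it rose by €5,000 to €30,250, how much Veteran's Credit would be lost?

€432

At €25,250 — income exceeds €21,400 by €3,850, which is 6 full-or-partial €750 increments; reduction = 6 × €72 = €432, leaving €1,654.
At €30,250 — income exceeds €21,400 by €8,850, which is 12 full-or-partial €750 increments; reduction = 12 × €72 = €864, leaving €1,222.
Lost: €1,654 − €1,222 = €432.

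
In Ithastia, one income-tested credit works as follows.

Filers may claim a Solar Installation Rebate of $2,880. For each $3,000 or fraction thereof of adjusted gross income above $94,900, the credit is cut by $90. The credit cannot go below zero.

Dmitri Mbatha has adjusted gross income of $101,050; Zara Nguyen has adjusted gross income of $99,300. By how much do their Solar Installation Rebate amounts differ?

$90

Dmitri ($101,050): Solar Installation Rebate: income exceeds $94,900 by $6,150, which is 3 full-or-partial $3,000 increments; reduction = 3 × $90 = $270, leaving $2,610.
Zara ($99,300): Solar Installation Rebate: income exceeds $94,900 by $4,400, which is 2 full-or-partial $3,000 increments; reduction = 2 × $90 = $180, leaving $2,700.
Difference: |$2,610 − $2,700| = $90.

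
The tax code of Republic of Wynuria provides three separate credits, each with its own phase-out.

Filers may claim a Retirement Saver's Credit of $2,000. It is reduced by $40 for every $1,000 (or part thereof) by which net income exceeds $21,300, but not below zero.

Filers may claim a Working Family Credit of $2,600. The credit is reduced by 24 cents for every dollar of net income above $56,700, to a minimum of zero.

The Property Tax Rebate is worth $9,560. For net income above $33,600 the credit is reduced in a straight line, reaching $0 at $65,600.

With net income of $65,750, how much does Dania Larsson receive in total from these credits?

$628

Retirement Saver's Credit: income exceeds $21,300 by $44,450, which is 45 full-or-partial $1,000 increments; reduction = 45 × $40 = $1,800, leaving $200.
Working Family Credit: 24% of the $9,050 excess over $56,700 is $2,172; credit = $2,600 − $2,172 = $428.
Property Tax Rebate: $65,750 is at or above $65,600, so the credit is $0.
Total: $200 + $428 + $0 = $628.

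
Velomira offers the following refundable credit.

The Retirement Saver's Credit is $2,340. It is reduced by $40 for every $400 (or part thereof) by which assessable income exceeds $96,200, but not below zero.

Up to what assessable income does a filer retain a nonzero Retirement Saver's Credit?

$119,400

After 58 increments the reduction is 58 × $40 = $2,320, leaving $20; one more increment wipes it out. Increment 58 ends at excess 58 × $400 = $23,200, so the highest qualifying income is $96,200 + $23,200 = $119,400.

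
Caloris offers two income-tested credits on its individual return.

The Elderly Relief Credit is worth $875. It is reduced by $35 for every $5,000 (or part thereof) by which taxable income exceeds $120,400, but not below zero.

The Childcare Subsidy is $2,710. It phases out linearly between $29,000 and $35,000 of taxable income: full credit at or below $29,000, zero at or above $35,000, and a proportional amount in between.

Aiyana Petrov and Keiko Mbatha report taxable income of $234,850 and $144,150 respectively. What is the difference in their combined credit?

$630

Aiyana ($234,850): Elderly Relief Credit: income exceeds $120,400 by $114,450, which is 23 full-or-partial $5,000 increments; reduction = 23 × $35 = $805, leaving $70. Childcare Subsidy: $234,850 is at or above $35,000, so the credit is $0. total $70 + $0 = $70
Keiko ($144,150): Elderly Relief Credit: income exceeds $120,400 by $23,750, which is 5 full-or-partial $5,000 increments; reduction = 5 × $35 = $175, leaving $700. Childcare Subsidy: $144,150 is at or above $35,000, so the credit is $0. total $700 + $0 = $700
Difference: |$70 − $700| = $630.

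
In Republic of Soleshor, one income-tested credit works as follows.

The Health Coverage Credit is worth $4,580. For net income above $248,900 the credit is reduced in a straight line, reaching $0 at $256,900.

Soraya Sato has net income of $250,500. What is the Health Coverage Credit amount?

$3,664

Health Coverage Credit: $250,500 is $1,600 into a $8,000 phase-out range, leaving 6,400/8,000 of the credit: $4,580 × 6,400/8,000 = $3,664.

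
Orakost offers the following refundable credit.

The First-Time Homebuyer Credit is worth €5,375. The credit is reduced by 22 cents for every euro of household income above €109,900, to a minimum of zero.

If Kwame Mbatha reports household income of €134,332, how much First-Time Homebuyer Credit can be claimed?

First-Time Homebuyer Credit: 22% of the €24,432 excess over €109,900 is €5,375.04 ≥ base, so the credit is €0.

€0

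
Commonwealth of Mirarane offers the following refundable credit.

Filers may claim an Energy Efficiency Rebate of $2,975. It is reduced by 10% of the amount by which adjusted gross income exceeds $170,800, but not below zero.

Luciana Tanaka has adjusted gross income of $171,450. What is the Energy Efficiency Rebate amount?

$2,910

Energy Efficiency Rebate: 10% of the $650 excess over $170,800 is $65; credit = $2,975 − $65 = $2,910.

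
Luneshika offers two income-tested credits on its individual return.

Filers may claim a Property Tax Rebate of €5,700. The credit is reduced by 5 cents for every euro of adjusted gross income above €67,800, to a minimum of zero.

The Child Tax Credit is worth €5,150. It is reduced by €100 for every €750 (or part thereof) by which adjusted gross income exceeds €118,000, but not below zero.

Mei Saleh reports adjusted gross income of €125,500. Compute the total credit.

€6,965

Property Tax Rebate: 5% of the €57,700 excess over €67,800 is €2,885; credit = €5,700 − €2,885 = €2,815.
Child Tax Credit: income exceeds €118,000 by €7,500, which is 10 full-or-partial €750 increments; reduction = 10 × €100 = €1,000, leaving €4,150.
Total: €2,815 + €4,150 = €6,965.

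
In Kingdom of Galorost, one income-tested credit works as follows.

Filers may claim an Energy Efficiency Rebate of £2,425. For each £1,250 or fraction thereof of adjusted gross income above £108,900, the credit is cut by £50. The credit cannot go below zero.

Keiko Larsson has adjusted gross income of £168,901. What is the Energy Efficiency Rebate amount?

£0

Energy Efficiency Rebate: income exceeds £108,900 by £60,001 → 49 increments × £50 = £2,450 ≥ base, so the credit is £0.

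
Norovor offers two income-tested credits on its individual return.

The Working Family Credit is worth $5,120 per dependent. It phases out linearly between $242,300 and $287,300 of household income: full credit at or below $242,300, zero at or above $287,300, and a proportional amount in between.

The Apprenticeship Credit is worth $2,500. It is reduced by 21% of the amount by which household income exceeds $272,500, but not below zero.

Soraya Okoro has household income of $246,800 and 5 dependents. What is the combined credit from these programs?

Working Family Credit: base = 5 × $5,120 = $25,600. $246,800 is $4,500 into a $45,000 phase-out range, leaving 40,500/45,000 of the credit: $25,600 × 40,500/45,000 = $23,040.
Apprenticeship Credit: $246,800 is at or below the $272,500 threshold, so the full $2,500 applies.
Total: $23,040 + $2,500 = $25,540.

$25,540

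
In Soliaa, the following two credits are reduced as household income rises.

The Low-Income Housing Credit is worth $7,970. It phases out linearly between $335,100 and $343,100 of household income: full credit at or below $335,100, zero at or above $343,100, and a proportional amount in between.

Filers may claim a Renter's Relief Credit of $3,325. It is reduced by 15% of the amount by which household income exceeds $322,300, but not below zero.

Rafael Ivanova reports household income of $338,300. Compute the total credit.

Low-Income Housing Credit: $338,300 is $3,200 into a $8,000 phase-out range, leaving 4,800/8,000 of the credit: $7,970 × 4,800/8,000 = $4,782.
Renter's Relief Credit: 15% of the $16,000 excess over $322,300 is $2,400; credit = $3,325 − $2,400 = $925.
Total: $4,782 + $925 = $5,707.

$5,707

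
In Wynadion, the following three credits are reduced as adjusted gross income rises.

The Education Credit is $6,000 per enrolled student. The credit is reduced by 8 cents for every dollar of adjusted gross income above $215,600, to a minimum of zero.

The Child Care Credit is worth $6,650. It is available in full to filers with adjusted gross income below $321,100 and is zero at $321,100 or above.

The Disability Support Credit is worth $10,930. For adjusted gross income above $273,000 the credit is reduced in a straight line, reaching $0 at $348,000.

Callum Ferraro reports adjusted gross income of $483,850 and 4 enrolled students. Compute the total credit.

Education Credit: base = 4 × $6,000 = $24,000. 8% of the $268,250 excess over $215,600 is $21,460; credit = $24,000 − $21,460 = $2,540.
Child Care Credit: $483,850 meets or exceeds the $321,100 cutoff, so the credit is $0.
Disability Support Credit: $483,850 is at or above $348,000, so the credit is $0.
Total: $2,540 + $0 + $0 = $2,540.

$2,540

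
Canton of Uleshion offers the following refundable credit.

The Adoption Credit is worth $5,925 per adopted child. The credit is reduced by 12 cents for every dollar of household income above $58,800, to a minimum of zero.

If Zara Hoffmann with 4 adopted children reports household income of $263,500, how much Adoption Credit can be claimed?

$0

Adoption Credit: base = 4 × $5,925 = $23,700. 12% of the $204,700 excess over $58,800 is $24,564 ≥ base, so the credit is $0.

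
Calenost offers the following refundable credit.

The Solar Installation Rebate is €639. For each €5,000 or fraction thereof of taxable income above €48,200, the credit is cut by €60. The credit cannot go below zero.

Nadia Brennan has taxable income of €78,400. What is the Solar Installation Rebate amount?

Solar Installation Rebate: income exceeds €48,200 by €30,200, which is 7 full-or-partial €5,000 increments; reduction = 7 × €60 = €420, leaving €219.

€219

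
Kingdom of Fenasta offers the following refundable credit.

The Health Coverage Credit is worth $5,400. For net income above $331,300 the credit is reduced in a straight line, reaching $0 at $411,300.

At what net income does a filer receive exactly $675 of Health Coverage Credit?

$401,300

$675 is 675/5,400 of the full $5,400, so 4,725/5,400 of the $80,000 range has been used: income = $331,300 + $80,000 × 4,725/5,400 = $401,300.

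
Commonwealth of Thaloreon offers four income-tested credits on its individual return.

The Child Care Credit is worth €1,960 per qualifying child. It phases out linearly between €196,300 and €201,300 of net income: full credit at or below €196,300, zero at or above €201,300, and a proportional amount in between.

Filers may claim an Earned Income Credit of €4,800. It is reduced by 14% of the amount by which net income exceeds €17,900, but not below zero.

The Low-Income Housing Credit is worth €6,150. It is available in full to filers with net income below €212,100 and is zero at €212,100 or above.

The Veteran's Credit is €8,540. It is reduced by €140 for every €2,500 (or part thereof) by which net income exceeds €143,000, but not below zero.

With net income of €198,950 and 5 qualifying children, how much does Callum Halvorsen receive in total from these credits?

Child Care Credit: base = 5 × €1,960 = €9,800. €198,950 is €2,650 into a €5,000 phase-out range, leaving 2,350/5,000 of the credit: €9,800 × 2,350/5,000 = €4,606.
Earned Income Credit: 14% of the €181,050 excess over €17,900 is €25,347 ≥ base, so the credit is €0.
Low-Income Housing Credit: €198,950 is below the €212,100 cutoff, so the full €6,150 applies.
Veteran's Credit: income exceeds €143,000 by €55,950, which is 23 full-or-partial €2,500 increments; reduction = 23 × €140 = €3,220, leaving €5,320.
Total: €4,606 + €0 + €6,150 + €5,320 = €16,076.

€16,076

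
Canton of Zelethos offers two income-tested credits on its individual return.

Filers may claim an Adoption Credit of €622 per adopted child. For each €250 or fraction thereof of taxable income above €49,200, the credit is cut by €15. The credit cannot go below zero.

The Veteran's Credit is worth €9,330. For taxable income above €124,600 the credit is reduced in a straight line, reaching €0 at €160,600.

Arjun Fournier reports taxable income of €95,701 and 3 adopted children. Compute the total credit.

Adoption Credit: base = 3 × €622 = €1,866. income exceeds €49,200 by €46,501 → 187 increments × €15 = €2,805 ≥ base, so the credit is €0.
Veteran's Credit: €95,701 is at or below the €124,600 threshold, so the full €9,330 applies.
Total: €0 + €9,330 = €9,330.

€9,330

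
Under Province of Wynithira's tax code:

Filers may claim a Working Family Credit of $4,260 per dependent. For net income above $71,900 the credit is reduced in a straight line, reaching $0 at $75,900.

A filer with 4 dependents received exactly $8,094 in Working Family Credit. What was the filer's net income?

Full credit = 4 × $4,260 = $17,040.
$8,094 is 8,094/17,040 of the full $17,040, so 8,946/17,040 of the $4,000 range has been used: income = $71,900 + $4,000 × 8,946/17,040 = $74,000.

$74,000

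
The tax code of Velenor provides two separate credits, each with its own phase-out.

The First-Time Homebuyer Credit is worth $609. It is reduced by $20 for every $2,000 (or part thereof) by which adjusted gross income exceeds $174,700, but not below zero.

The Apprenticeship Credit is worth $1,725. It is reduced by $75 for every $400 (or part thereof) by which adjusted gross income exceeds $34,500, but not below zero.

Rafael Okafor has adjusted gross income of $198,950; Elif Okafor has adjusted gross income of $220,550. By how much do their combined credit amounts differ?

Rafael ($198,950): First-Time Homebuyer Credit: income exceeds $174,700 by $24,250, which is 13 full-or-partial $2,000 increments; reduction = 13 × $20 = $260, leaving $349. Apprenticeship Credit: income exceeds $34,500 by $164,450 → 412 increments × $75 = $30,900 ≥ base, so the credit is $0. total $349 + $0 = $349
Elif ($220,550): First-Time Homebuyer Credit: income exceeds $174,700 by $45,850, which is 23 full-or-partial $2,000 increments; reduction = 23 × $20 = $460, leaving $149. Apprenticeship Credit: income exceeds $34,500 by $186,050 → 466 increments × $75 = $34,950 ≥ base, so the credit is $0. total $149 + $0 = $149
Difference: |$349 − $149| = $200.

$200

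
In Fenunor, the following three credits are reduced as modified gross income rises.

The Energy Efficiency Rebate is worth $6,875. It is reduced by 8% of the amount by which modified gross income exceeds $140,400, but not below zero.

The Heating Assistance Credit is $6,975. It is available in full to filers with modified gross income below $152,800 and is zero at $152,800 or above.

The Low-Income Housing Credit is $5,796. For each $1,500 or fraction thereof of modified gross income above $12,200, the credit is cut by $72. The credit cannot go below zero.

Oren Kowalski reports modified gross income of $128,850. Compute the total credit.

$14,030

Energy Efficiency Rebate: $128,850 is at or below the $140,400 threshold, so the full $6,875 applies.
Heating Assistance Credit: $128,850 is below the $152,800 cutoff, so the full $6,975 applies.
Low-Income Housing Credit: income exceeds $12,200 by $116,650, which is 78 full-or-partial $1,500 increments; reduction = 78 × $72 = $5,616, leaving $180.
Total: $6,875 + $6,975 + $180 = $14,030.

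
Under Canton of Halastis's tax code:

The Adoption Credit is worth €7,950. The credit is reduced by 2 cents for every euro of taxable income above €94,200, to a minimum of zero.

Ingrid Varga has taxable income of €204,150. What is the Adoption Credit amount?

€5,751

Adoption Credit: 2% of the €109,950 excess over €94,200 is €2,199; credit = €7,950 − €2,199 = €5,751.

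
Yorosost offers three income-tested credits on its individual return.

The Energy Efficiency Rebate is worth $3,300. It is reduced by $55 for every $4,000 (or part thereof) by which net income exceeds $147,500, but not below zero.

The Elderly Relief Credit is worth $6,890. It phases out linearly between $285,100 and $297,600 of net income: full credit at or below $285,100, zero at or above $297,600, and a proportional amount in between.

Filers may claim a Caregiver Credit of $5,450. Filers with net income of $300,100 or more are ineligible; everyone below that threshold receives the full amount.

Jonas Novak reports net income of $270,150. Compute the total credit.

Energy Efficiency Rebate: income exceeds $147,500 by $122,650, which is 31 full-or-partial $4,000 increments; reduction = 31 × $55 = $1,705, leaving $1,595.
Elderly Relief Credit: $270,150 is at or below the $285,100 threshold, so the full $6,890 applies.
Caregiver Credit: $270,150 is below the $300,100 cutoff, so the full $5,450 applies.
Total: $1,595 + $6,890 + $5,450 = $13,935.

$13,935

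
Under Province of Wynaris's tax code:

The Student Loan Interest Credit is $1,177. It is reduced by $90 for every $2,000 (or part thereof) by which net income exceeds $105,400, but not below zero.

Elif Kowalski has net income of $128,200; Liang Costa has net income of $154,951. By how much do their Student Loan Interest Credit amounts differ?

$97

Elif ($128,200): Student Loan Interest Credit: income exceeds $105,400 by $22,800, which is 12 full-or-partial $2,000 increments; reduction = 12 × $90 = $1,080, leaving $97.
Liang ($154,951): Student Loan Interest Credit: income exceeds $105,400 by $49,551 → 25 increments × $90 = $2,250 ≥ base, so the credit is $0.
Difference: |$97 − $0| = $97.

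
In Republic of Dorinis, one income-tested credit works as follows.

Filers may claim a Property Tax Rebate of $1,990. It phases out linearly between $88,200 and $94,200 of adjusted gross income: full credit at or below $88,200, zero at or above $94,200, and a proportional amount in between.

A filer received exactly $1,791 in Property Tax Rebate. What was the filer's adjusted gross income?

$1,791 is 1,791/1,990 of the full $1,990, so 199/1,990 of the $6,000 range has been used: income = $88,200 + $6,000 × 199/1,990 = $88,800.

$88,800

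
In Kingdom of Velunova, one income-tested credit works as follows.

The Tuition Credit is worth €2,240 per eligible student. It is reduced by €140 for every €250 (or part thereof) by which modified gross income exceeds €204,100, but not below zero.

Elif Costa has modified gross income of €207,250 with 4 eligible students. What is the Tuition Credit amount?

Tuition Credit: base = 4 × €2,240 = €8,960. income exceeds €204,100 by €3,150, which is 13 full-or-partial €250 increments; reduction = 13 × €140 = €1,820, leaving €7,140.

€7,140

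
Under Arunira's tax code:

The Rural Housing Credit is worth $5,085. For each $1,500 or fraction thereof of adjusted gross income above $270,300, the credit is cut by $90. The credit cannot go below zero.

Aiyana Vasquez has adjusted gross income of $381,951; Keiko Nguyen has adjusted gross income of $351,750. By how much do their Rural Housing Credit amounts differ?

Aiyana ($381,951): Rural Housing Credit: income exceeds $270,300 by $111,651 → 75 increments × $90 = $6,750 ≥ base, so the credit is $0.
Keiko ($351,750): Rural Housing Credit: income exceeds $270,300 by $81,450, which is 55 full-or-partial $1,500 increments; reduction = 55 × $90 = $4,950, leaving $135.
Difference: |$0 − $135| = $135.

$135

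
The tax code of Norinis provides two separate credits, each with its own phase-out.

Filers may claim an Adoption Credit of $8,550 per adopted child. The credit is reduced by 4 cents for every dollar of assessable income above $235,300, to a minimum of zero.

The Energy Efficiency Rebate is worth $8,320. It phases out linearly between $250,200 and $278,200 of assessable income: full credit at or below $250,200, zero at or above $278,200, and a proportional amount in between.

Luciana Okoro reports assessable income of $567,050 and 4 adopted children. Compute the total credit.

Adoption Credit: base = 4 × $8,550 = $34,200. 4% of the $331,750 excess over $235,300 is $13,270; credit = $34,200 − $13,270 = $20,930.
Energy Efficiency Rebate: $567,050 is at or above $278,200, so the credit is $0.
Total: $20,930 + $0 = $20,930.

$20,930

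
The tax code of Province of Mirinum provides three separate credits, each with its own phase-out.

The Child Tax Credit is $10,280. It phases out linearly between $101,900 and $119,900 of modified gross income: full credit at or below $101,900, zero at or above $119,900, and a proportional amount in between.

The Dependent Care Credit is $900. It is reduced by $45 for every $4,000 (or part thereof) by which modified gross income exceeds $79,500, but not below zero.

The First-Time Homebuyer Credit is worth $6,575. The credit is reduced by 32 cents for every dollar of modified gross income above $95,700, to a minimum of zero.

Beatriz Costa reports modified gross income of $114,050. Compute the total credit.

Child Tax Credit: $114,050 is $12,150 into a $18,000 phase-out range, leaving 5,850/18,000 of the credit: $10,280 × 5,850/18,000 = $3,341.
Dependent Care Credit: income exceeds $79,500 by $34,550, which is 9 full-or-partial $4,000 increments; reduction = 9 × $45 = $405, leaving $495.
First-Time Homebuyer Credit: 32% of the $18,350 excess over $95,700 is $5,872; credit = $6,575 − $5,872 = $703.
Total: $3,341 + $495 + $703 = $4,539.

$4,539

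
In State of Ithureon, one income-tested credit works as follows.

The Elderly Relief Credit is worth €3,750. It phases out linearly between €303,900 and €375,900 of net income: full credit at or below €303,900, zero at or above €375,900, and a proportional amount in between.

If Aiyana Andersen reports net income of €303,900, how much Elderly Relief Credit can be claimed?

€3,750

Elderly Relief Credit: €303,900 is at or below the €303,900 threshold, so the full €3,750 applies.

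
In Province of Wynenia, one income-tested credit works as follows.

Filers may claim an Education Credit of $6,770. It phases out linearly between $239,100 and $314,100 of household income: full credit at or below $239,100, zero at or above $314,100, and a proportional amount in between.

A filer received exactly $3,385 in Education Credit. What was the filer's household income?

$3,385 is 3,385/6,770 of the full $6,770, so 3,385/6,770 of the $75,000 range has been used: income = $239,100 + $75,000 × 3,385/6,770 = $276,600.

$276,600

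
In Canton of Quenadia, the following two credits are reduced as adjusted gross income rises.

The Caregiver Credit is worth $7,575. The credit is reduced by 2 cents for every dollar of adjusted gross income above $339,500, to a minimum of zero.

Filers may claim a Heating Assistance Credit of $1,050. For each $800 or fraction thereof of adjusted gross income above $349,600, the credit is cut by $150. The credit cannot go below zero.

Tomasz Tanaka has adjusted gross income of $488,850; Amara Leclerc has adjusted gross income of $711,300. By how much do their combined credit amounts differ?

$4,449

Tomasz ($488,850): Caregiver Credit: 2% of the $149,350 excess over $339,500 is $2,987; credit = $7,575 − $2,987 = $4,588. Heating Assistance Credit: income exceeds $349,600 by $139,250 → 175 increments × $150 = $26,250 ≥ base, so the credit is $0. total $4,588 + $0 = $4,588
Amara ($711,300): Caregiver Credit: 2% of the $371,800 excess over $339,500 is $7,436; credit = $7,575 − $7,436 = $139. Heating Assistance Credit: income exceeds $349,600 by $361,700 → 453 increments × $150 = $67,950 ≥ base, so the credit is $0. total $139 + $0 = $139
Difference: |$4,588 − $139| = $4,449.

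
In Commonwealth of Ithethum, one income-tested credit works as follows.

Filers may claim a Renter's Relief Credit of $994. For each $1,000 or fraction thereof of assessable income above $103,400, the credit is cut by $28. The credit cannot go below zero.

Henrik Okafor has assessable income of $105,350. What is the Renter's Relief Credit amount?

$938

Renter's Relief Credit: income exceeds $103,400 by $1,950, which is 2 full-or-partial $1,000 increments; reduction = 2 × $28 = $56, leaving $938.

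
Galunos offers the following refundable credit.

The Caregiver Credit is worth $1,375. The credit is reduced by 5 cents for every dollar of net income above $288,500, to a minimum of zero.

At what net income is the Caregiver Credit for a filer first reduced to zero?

$316,000

The credit falls by 5% of each dollar above $288,500, so it reaches zero when the excess is $1,375 / 5% = $27,500: income = $288,500 + $27,500 = $316,000.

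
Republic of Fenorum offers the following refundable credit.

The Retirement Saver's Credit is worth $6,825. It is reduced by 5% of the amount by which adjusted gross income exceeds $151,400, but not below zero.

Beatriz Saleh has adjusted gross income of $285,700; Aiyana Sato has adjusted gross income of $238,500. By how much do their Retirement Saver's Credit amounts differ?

$2,360

Beatriz ($285,700): Retirement Saver's Credit: 5% of the $134,300 excess over $151,400 is $6,715; credit = $6,825 − $6,715 = $110.
Aiyana ($238,500): Retirement Saver's Credit: 5% of the $87,100 excess over $151,400 is $4,355; credit = $6,825 − $4,355 = $2,470.
Difference: |$110 − $2,470| = $2,360.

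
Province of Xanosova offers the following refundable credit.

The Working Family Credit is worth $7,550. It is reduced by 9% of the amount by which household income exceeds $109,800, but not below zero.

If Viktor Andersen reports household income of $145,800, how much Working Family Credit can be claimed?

$4,310

Working Family Credit: 9% of the $36,000 excess over $109,800 is $3,240; credit = $7,550 − $3,240 = $4,310.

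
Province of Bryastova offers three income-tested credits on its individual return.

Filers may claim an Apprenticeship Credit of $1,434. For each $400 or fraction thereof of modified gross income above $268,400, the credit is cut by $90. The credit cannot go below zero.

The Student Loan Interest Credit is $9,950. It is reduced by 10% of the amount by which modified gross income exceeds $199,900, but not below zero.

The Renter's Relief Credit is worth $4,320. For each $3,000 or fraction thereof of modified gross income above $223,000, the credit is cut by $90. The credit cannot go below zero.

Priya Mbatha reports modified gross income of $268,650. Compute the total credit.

Apprenticeship Credit: income exceeds $268,400 by $250, which is 1 full-or-partial $400 increment; reduction = 1 × $90 = $90, leaving $1,344.
Student Loan Interest Credit: 10% of the $68,750 excess over $199,900 is $6,875; credit = $9,950 − $6,875 = $3,075.
Renter's Relief Credit: income exceeds $223,000 by $45,650, which is 16 full-or-partial $3,000 increments; reduction = 16 × $90 = $1,440, leaving $2,880.
Total: $1,344 + $3,075 + $2,880 = $7,299.

$7,299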